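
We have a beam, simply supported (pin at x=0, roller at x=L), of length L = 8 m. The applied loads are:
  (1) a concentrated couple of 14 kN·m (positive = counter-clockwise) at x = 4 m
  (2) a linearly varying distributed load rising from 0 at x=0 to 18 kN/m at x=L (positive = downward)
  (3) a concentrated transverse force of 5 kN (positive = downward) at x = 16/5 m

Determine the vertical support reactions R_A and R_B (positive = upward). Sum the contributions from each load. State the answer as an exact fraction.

R_A = 115/4 kN, R_B = 193/4 kN

Load 1 — applied couple M₀=14 kN·m at a=4 m (b=L-a=4):
  R_A = M₀/L = 14/8 = 7/4 kN
  R_B = -M₀/L = -14/8 = -7/4 kN
Load 2 — triangular load w₀=18 kN/m (0→w₀ over full span):
  R_A = w₀L/6 = 18·8/6 = 24 kN
  R_B = w₀L/3 = 18·8/3 = 48 kN
Load 3 — point force P=5 kN at a=16/5 m (b=L-a=24/5):
  R_A = Pb/L = 5·(24/5)/8 = 3 kN
  R_B = Pa/L = 5·(16/5)/8 = 2 kN
Superposition: R_A = 115/4 kN, R_B = 193/4 kN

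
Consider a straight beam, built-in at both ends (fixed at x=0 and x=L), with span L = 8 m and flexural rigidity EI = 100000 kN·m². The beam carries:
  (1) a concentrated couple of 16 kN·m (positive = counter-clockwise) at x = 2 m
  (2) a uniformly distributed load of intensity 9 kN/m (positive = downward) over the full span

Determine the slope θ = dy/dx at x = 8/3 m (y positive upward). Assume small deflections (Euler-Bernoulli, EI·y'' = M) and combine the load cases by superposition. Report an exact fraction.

Load 1 — applied couple M₀=16 kN·m at a=2 m (b=L-a=6):
  θ_1 = (R_Ax²/2 - M_Ax - M₀(x-a))/EI  [x>a] with R_A=9/4, M_A=-3 = ((9/4)·(8/3)²/2 - (-3)·(8/3) - 16·((8/3)-2))/100000 = 1/18750 rad
Load 2 — uniform load w=9 kN/m over full span:
  θ_2 = -wx(L-x)(L-2x)/(12EI) = -9·(8/3)·(8-(8/3))·(8-2·(8/3))/(12·100000) = -8/28125 rad
Superposition: θ = Σ θ_i = -13/56250 rad ≈ -0.000231 rad

θ(8/3) = -13/56250 rad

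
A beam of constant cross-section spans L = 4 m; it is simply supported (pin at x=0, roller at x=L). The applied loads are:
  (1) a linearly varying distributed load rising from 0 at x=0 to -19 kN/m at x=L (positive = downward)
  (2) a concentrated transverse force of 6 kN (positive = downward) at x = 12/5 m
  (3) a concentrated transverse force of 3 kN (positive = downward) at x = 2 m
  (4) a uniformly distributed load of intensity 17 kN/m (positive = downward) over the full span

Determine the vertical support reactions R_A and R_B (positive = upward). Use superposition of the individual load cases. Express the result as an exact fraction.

R_A = 757/30 kN, R_B = 413/30 kN

Load 1 — triangular load w₀=-19 kN/m (0→w₀ over full span):
  R_A = w₀L/6 = (-19)·4/6 = -38/3 kN
  R_B = w₀L/3 = (-19)·4/3 = -76/3 kN
Load 2 — point force P=6 kN at a=12/5 m (b=L-a=8/5):
  R_A = Pb/L = 6·(8/5)/4 = 12/5 kN
  R_B = Pa/L = 6·(12/5)/4 = 18/5 kN
Load 3 — point force P=3 kN at a=2 m (b=L-a=2):
  R_A = Pb/L = 3·2/4 = 3/2 kN
  R_B = Pa/L = 3·2/4 = 3/2 kN
Load 4 — uniform load w=17 kN/m over full span:
  R_A = wL/2 = 17·4/2 = 34 kN
  R_B = wL/2 = 17·4/2 = 34 kN
Superposition: R_A = 757/30 kN, R_B = 413/30 kN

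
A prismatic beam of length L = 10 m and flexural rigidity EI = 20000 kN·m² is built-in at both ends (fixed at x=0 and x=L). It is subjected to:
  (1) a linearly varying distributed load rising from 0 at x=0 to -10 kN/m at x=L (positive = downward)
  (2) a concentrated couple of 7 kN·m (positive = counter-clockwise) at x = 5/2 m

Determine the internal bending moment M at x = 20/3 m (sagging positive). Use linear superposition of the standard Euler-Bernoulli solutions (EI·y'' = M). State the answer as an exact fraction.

Load 1 — triangular load w₀=-10 kN/m (0→w₀ over full span):
  M_1 = 3w₀Lx/20 - w₀L²/30 - w₀x³/(6L) = 3·(-10)·10·(20/3)/20 - (-10)·10²/30 - (-10)·(20/3)³/(6·10) = -1400/81 kN·m
Load 2 — applied couple M₀=7 kN·m at a=5/2 m (b=L-a=15/2):
  M_2 = R_Ax - M_A - M₀  [x>a] with R_A=63/80, M_A=-21/16 = (63/80)·(20/3) - (-21/16) - 7 = -7/16 kN·m
Superposition: M = Σ M_i = -22967/1296 kN·m ≈ -17.721451 kN·m

M(20/3) = -22967/1296 kN·m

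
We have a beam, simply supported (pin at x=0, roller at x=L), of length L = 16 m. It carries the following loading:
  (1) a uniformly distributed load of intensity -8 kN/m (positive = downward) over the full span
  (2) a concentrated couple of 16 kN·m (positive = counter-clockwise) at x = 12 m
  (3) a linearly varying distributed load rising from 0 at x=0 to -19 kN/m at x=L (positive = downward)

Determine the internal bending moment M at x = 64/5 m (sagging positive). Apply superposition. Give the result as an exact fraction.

Load 1 — uniform load w=-8 kN/m over full span:
  M_1 = wx(L-x)/2 = (-8)·(64/5)·(16-(64/5))/2 = -4096/25 kN·m
Load 2 — applied couple M₀=16 kN·m at a=12 m (b=L-a=4):
  M_2 = M₀x/L - M₀  [x>a] = 16·(64/5)/16 - 16 = -16/5 kN·m
Load 3 — triangular load w₀=-19 kN/m (0→w₀ over full span):
  M_3 = w₀Lx/6 - w₀x³/(6L) = (-19)·16·(64/5)/6 - (-19)·(64/5)³/(6·16) = -29184/125 kN·m
Superposition: M = Σ M_i = -50064/125 kN·m ≈ -400.512000 kN·m

M(64/5) = -50064/125 kN·m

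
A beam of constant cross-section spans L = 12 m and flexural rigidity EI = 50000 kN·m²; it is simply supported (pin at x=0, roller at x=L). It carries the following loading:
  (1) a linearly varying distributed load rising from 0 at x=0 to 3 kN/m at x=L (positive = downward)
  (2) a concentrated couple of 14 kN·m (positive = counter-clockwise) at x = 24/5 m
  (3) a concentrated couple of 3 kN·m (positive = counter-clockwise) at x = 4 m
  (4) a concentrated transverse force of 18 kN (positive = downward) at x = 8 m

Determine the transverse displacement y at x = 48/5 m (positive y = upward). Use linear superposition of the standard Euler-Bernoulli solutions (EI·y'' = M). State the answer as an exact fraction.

Load 1 — triangular load w₀=3 kN/m (0→w₀ over full span):
  y_1 = -w₀x(7L⁴-10L²x²+3x⁴)/(360LEI) = -3·(48/5)·(7·12⁴-10·12²·(48/5)²+3·(48/5)⁴)/(360·12·50000) = -246888/48828125 m
Load 2 — applied couple M₀=14 kN·m at a=24/5 m (b=L-a=36/5):
  y_2 = (M₀x³/(6L)-M₀(x-a)²/2+C₁x)/EI  [x>a] with C₁=M₀(3b²-L²)/(6L)=56/25 = (14·(48/5)³/(6·12)-14·((48/5)-(24/5))²/2+(56/25)·(48/5))/50000 = 252/390625 m
Load 3 — applied couple M₀=3 kN·m at a=4 m (b=L-a=8):
  y_3 = (M₀x³/(6L)-M₀(x-a)²/2+C₁x)/EI  [x>a] with C₁=M₀(3b²-L²)/(6L)=2 = (3·(48/5)³/(6·12)-3·((48/5)-4)²/2+2·(48/5))/50000 = 141/781250 m
Load 4 — point force P=18 kN at a=8 m (b=L-a=4):
  y_4 = -Pa(L-x)(2Lx-a²-x²)/(6LEI)  [x>a] = -18·8·(12-(48/5))·(2·12·(48/5)-8²-(48/5)²)/(6·12·50000) = -2784/390625 m
Superposition: y = Σ y_i = -1109151/97656250 m ≈ -0.011358 m

y(48/5) = -1109151/97656250 m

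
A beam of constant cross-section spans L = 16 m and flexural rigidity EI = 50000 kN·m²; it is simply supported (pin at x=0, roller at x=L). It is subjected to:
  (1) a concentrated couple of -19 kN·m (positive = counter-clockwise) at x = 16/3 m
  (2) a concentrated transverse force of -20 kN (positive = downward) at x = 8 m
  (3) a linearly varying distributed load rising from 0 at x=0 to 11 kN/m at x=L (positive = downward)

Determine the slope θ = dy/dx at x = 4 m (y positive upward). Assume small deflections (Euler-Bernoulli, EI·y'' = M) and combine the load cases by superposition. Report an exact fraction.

θ(4) = -39163/4500000 rad

Load 1 — applied couple M₀=-19 kN·m at a=16/3 m (b=L-a=32/3):
  θ_1 = (M₀x²/(2L)+C₁)/EI  [x≤a] with C₁=M₀(3b²-L²)/(6L)=-152/9 = ((-19)·4²/(2·16)+(-152/9))/50000 = -19/36000 rad
Load 2 — point force P=-20 kN at a=8 m (b=L-a=8):
  θ_2 = -Pb(L²-b²-3x²)/(6LEI)  [x≤a] = -(-20)·8·(16²-8²-3·4²)/(6·16·50000) = 3/625 rad
Load 3 — triangular load w₀=11 kN/m (0→w₀ over full span):
  θ_3 = -w₀(7L⁴-30L²x²+15x⁴)/(360LEI) = -11·(7·16⁴-30·16²·4²+15·4⁴)/(360·16·50000) = -14597/1125000 rad
Superposition: θ = Σ θ_i = -39163/4500000 rad ≈ -0.008703 rad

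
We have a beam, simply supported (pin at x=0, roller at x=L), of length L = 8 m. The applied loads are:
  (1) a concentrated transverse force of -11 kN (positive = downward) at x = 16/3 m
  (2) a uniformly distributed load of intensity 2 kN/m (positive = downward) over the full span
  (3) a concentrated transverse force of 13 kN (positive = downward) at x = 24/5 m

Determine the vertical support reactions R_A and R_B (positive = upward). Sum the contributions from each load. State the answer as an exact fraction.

R_A = 143/15 kN, R_B = 127/15 kN

Load 1 — point force P=-11 kN at a=16/3 m (b=L-a=8/3):
  R_A = Pb/L = (-11)·(8/3)/8 = -11/3 kN
  R_B = Pa/L = (-11)·(16/3)/8 = -22/3 kN
Load 2 — uniform load w=2 kN/m over full span:
  R_A = wL/2 = 2·8/2 = 8 kN
  R_B = wL/2 = 2·8/2 = 8 kN
Load 3 — point force P=13 kN at a=24/5 m (b=L-a=16/5):
  R_A = Pb/L = 13·(16/5)/8 = 26/5 kN
  R_B = Pa/L = 13·(24/5)/8 = 39/5 kN
Superposition: R_A = 143/15 kN, R_B = 127/15 kN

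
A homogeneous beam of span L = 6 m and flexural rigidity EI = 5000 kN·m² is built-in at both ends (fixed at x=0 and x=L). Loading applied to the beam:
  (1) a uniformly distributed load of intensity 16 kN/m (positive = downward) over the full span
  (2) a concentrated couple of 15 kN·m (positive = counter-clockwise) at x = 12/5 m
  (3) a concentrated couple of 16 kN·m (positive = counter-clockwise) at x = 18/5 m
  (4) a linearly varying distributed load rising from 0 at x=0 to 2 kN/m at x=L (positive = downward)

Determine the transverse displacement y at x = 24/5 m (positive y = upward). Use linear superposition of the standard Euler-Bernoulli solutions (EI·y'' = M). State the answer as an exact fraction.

y(24/5) = -40959/9765625 m

Load 1 — uniform load w=16 kN/m over full span:
  y_1 = -wx²(L-x)²/(24EI) = -16·(24/5)²·(6-(24/5))²/(24·5000) = -1728/390625 m
Load 2 — applied couple M₀=15 kN·m at a=12/5 m (b=L-a=18/5):
  y_2 = (R_Ax³/6 - M_Ax²/2 - M₀(x-a)²/2)/EI  [x>a] with R_A=18/5, M_A=9/5 = ((18/5)·(24/5)³/6 - (9/5)·(24/5)²/2 - 15·((24/5)-(12/5))²/2)/5000 = 189/390625 m
Load 3 — applied couple M₀=16 kN·m at a=18/5 m (b=L-a=12/5):
  y_3 = (R_Ax³/6 - M_Ax²/2 - M₀(x-a)²/2)/EI  [x>a] with R_A=96/25, M_A=128/25 = ((96/25)·(24/5)³/6 - (128/25)·(24/5)²/2 - 16·((24/5)-(18/5))²/2)/5000 = 108/1953125 m
Load 4 — triangular load w₀=2 kN/m (0→w₀ over full span):
  y_4 = -w₀x²(L-x)²(x+2L)/(120LEI) = -2·(24/5)²·(6-(24/5))²·((24/5)+2·6)/(120·6·5000) = -3024/9765625 m
Superposition: y = Σ y_i = -40959/9765625 m ≈ -0.004194 m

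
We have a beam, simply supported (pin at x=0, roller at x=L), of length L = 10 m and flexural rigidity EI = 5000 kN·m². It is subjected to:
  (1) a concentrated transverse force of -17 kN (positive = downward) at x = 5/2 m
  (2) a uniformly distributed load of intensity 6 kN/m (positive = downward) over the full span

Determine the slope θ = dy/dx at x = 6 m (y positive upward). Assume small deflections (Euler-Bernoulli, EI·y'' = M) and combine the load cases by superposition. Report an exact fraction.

θ(6) = 1331/160000 rad

Load 1 — point force P=-17 kN at a=5/2 m (b=L-a=15/2):
  θ_1 = -Pa(2L²-6Lx+3x²+a²)/(6LEI)  [x>a] = -(-17)·(5/2)·(2·10²-6·10·6+3·6²+(5/2)²)/(6·10·5000) = -1037/160000 rad
Load 2 — uniform load w=6 kN/m over full span:
  θ_2 = -w(L³-6Lx²+4x³)/(24EI) = -6·(10³-6·10·6²+4·6³)/(24·5000) = 37/2500 rad
Superposition: θ = Σ θ_i = 1331/160000 rad ≈ 0.008319 rad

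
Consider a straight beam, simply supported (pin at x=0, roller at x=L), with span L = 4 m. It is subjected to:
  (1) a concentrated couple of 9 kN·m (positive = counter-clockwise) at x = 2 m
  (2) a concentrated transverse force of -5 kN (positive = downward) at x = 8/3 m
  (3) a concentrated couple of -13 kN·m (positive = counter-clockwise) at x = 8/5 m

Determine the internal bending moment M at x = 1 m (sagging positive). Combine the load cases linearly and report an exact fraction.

Load 1 — applied couple M₀=9 kN·m at a=2 m (b=L-a=2):
  M_1 = M₀x/L  [x≤a] = 9·1/4 = 9/4 kN·m
Load 2 — point force P=-5 kN at a=8/3 m (b=L-a=4/3):
  M_2 = Pbx/L  [x≤a] = (-5)·(4/3)·1/4 = -5/3 kN·m
Load 3 — applied couple M₀=-13 kN·m at a=8/5 m (b=L-a=12/5):
  M_3 = M₀x/L  [x≤a] = (-13)·1/4 = -13/4 kN·m
Superposition: M = Σ M_i = -8/3 kN·m ≈ -2.666667 kN·m

M(1) = -8/3 kN·m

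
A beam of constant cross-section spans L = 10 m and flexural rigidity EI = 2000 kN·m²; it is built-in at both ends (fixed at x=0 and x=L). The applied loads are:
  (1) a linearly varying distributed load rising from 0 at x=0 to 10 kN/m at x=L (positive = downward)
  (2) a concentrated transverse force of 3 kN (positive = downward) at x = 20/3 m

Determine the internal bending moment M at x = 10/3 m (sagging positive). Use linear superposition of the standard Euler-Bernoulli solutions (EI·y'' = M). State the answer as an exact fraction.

M(10/3) = 880/81 kN·m

Load 1 — triangular load w₀=10 kN/m (0→w₀ over full span):
  M_1 = 3w₀Lx/20 - w₀L²/30 - w₀x³/(6L) = 3·10·10·(10/3)/20 - 10·10²/30 - 10·(10/3)³/(6·10) = 850/81 kN·m
Load 2 — point force P=3 kN at a=20/3 m (b=L-a=10/3):
  M_2 = Pb²(3a+b)x/L³ - Pab²/L²  [x≤a] = 3·(10/3)²·(3·(20/3)+(10/3))·(10/3)/10³ - 3·(20/3)·(10/3)²/10² = 10/27 kN·m
Superposition: M = Σ M_i = 880/81 kN·m ≈ 10.864198 kN·m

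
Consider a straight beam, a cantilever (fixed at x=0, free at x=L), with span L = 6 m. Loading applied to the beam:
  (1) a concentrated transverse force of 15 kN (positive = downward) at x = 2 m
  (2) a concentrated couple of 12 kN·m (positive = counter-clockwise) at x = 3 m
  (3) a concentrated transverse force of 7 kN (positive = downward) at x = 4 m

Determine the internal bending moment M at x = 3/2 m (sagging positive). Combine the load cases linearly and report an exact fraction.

M(3/2) = -13 kN·m

Load 1 — point force P=15 kN at a=2 m (b=L-a=4):
  M_1 = -P(a-x)  [x≤a] = -15·(2-(3/2)) = -15/2 kN·m
Load 2 — applied couple M₀=12 kN·m at a=3 m (b=L-a=3):
  M_2 = M₀  [x≤a] = 12 = 12 kN·m
Load 3 — point force P=7 kN at a=4 m (b=L-a=2):
  M_3 = -P(a-x)  [x≤a] = -7·(4-(3/2)) = -35/2 kN·m
Superposition: M = Σ M_i = -13 kN·m ≈ -13.000000 kN·m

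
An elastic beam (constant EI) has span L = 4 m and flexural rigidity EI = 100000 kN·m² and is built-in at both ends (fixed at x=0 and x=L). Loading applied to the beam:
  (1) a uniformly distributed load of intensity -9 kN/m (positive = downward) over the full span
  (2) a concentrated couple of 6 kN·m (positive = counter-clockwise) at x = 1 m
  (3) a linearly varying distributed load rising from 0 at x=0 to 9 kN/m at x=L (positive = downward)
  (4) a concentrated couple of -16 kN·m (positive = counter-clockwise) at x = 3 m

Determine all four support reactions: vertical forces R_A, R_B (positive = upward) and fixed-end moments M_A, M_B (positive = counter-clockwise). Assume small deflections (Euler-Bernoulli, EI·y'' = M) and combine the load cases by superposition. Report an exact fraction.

R_A = -1233/80 kN, M_A = -533/40 kN·m, R_B = -207/80 kN, M_B = 387/40 kN·m

Load 1 — uniform load w=-9 kN/m over full span:
  R_A = wL/2 = (-9)·4/2 = -18 kN
  M_A = wL²/12 = (-9)·4²/12 = -12 kN·m
  R_B = wL/2 = (-9)·4/2 = -18 kN
  M_B = -wL²/12 = -(-9)·4²/12 = 12 kN·m
Load 2 — applied couple M₀=6 kN·m at a=1 m (b=L-a=3):
  R_A = 6M₀ab/L³ = 6·6·1·3/4³ = 27/16 kN
  M_A = M₀b(2a-b)/L² = 6·3·(2·1-3)/4² = -9/8 kN·m
  R_B = -6M₀ab/L³ = -6·6·1·3/4³ = -27/16 kN
  M_B = M₀a(2b-a)/L² = 6·1·(2·3-1)/4² = 15/8 kN·m
Load 3 — triangular load w₀=9 kN/m (0→w₀ over full span):
  R_A = 3w₀L/20 = 3·9·4/20 = 27/5 kN
  M_A = w₀L²/30 = 9·4²/30 = 24/5 kN·m
  R_B = 7w₀L/20 = 7·9·4/20 = 63/5 kN
  M_B = -w₀L²/20 = -9·4²/20 = -36/5 kN·m
Load 4 — applied couple M₀=-16 kN·m at a=3 m (b=L-a=1):
  R_A = 6M₀ab/L³ = 6·(-16)·3·1/4³ = -9/2 kN
  M_A = M₀b(2a-b)/L² = (-16)·1·(2·3-1)/4² = -5 kN·m
  R_B = -6M₀ab/L³ = -6·(-16)·3·1/4³ = 9/2 kN
  M_B = M₀a(2b-a)/L² = (-16)·3·(2·1-3)/4² = 3 kN·m
Superposition: R_A = -1233/80 kN, M_A = -533/40 kN·m, R_B = -207/80 kN, M_B = 387/40 kN·m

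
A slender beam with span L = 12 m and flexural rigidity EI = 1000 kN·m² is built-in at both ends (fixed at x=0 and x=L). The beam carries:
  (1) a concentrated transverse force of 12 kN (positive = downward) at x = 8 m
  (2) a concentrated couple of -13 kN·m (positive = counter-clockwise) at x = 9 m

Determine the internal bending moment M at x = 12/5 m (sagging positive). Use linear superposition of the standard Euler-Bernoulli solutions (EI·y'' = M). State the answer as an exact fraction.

M(12/5) = -33/16 kN·m

Load 1 — point force P=12 kN at a=8 m (b=L-a=4):
  M_1 = Pb²(3a+b)x/L³ - Pab²/L²  [x≤a] = 12·4²·(3·8+4)·(12/5)/12³ - 12·8·4²/12² = -16/5 kN·m
Load 2 — applied couple M₀=-13 kN·m at a=9 m (b=L-a=3):
  M_2 = R_Ax - M_A  [x≤a] with R_A=-39/32, M_A=-65/16 = (-39/32)·(12/5) - (-65/16) = 91/80 kN·m
Superposition: M = Σ M_i = -33/16 kN·m ≈ -2.062500 kN·m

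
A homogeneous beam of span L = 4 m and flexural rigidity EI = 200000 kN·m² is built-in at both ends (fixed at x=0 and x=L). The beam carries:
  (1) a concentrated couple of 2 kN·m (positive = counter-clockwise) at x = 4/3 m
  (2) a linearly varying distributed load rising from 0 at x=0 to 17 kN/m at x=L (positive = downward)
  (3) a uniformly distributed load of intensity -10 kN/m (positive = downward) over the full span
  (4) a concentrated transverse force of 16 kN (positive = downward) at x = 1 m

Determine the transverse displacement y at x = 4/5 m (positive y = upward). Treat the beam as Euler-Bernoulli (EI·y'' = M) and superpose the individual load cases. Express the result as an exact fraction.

y(4/5) = -17279/3515625000 m

Load 1 — applied couple M₀=2 kN·m at a=4/3 m (b=L-a=8/3):
  y_1 = (R_Ax³/6 - M_Ax²/2)/EI  [x≤a] with R_A=2/3, M_A=0 = ((2/3)·(4/5)³/6 - 0·(4/5)²/2)/200000 = 1/3515625 m
Load 2 — triangular load w₀=17 kN/m (0→w₀ over full span):
  y_2 = -w₀x²(L-x)²(x+2L)/(120LEI) = -17·(4/5)²·(4-(4/5))²·((4/5)+2·4)/(120·4·200000) = -1496/146484375 m
Load 3 — uniform load w=-10 kN/m over full span:
  y_3 = -wx²(L-x)²/(24EI) = -(-10)·(4/5)²·(4-(4/5))²/(24·200000) = 16/1171875 m
Load 4 — point force P=16 kN at a=1 m (b=L-a=3):
  y_4 = -Pb²x²(3aL-(3a+b)x)/(6L³EI)  [x≤a] = -16·3²·(4/5)²·(3·1·4-(3·1+3)·(4/5))/(6·4³·200000) = -27/3125000 m
Superposition: y = Σ y_i = -17279/3515625000 m ≈ -0.000005 m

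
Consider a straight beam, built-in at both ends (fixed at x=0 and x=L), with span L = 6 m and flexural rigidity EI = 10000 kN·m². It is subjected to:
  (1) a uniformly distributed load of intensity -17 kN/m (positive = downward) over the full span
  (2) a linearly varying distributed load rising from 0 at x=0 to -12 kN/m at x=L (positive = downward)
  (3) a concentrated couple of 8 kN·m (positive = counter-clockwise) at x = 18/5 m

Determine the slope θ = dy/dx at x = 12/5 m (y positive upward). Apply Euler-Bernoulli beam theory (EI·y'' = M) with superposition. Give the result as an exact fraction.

Load 1 — uniform load w=-17 kN/m over full span:
  θ_1 = -wx(L-x)(L-2x)/(12EI) = -(-17)·(12/5)·(6-(12/5))·(6-2·(12/5))/(12·10000) = 459/312500 rad
Load 2 — triangular load w₀=-12 kN/m (0→w₀ over full span):
  θ_2 = -w₀(2x(L-x)(L-2x)(x+2L)+x²(L-x)²)/(120LEI) = -(-12)·(2·(12/5)·(6-(12/5))·(6-2·(12/5))·((12/5)+2·6)+(12/5)²·(6-(12/5))²)/(120·6·10000) = 243/390625 rad
Load 3 — applied couple M₀=8 kN·m at a=18/5 m (b=L-a=12/5):
  θ_3 = (R_Ax²/2 - M_Ax)/EI  [x≤a] with R_A=48/25, M_A=64/25 = ((48/25)·(12/5)²/2 - (64/25)·(12/5))/10000 = -24/390625 rad
Superposition: θ = Σ θ_i = 3171/1562500 rad ≈ 0.002029 rad

θ(12/5) = 3171/1562500 rad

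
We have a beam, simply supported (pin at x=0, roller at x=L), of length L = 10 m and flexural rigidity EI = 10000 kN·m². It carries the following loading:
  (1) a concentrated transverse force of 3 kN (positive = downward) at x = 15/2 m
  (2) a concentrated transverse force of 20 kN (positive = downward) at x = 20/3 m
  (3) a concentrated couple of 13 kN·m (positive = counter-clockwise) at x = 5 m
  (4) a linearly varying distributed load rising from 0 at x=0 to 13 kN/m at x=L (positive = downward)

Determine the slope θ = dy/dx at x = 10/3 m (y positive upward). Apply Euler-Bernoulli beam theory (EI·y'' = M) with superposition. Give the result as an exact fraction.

θ(10/3) = -321257/15552000 rad

Load 1 — point force P=3 kN at a=15/2 m (b=L-a=5/2):
  θ_1 = -Pb(L²-b²-3x²)/(6LEI)  [x≤a] = -3·(5/2)·(10²-(5/2)²-3·(10/3)²)/(6·10·10000) = -29/38400 rad
Load 2 — point force P=20 kN at a=20/3 m (b=L-a=10/3):
  θ_2 = -Pb(L²-b²-3x²)/(6LEI)  [x≤a] = -20·(10/3)·(10²-(10/3)²-3·(10/3)²)/(6·10·10000) = -1/162 rad
Load 3 — applied couple M₀=13 kN·m at a=5 m (b=L-a=5):
  θ_3 = (M₀x²/(2L)+C₁)/EI  [x≤a] with C₁=M₀(3b²-L²)/(6L)=-65/12 = (13·(10/3)²/(2·10)+(-65/12))/10000 = 13/72000 rad
Load 4 — triangular load w₀=13 kN/m (0→w₀ over full span):
  θ_4 = -w₀(7L⁴-30L²x²+15x⁴)/(360LEI) = -13·(7·10⁴-30·10²·(10/3)²+15·(10/3)⁴)/(360·10·10000) = -169/12150 rad
Superposition: θ = Σ θ_i = -321257/15552000 rad ≈ -0.020657 rad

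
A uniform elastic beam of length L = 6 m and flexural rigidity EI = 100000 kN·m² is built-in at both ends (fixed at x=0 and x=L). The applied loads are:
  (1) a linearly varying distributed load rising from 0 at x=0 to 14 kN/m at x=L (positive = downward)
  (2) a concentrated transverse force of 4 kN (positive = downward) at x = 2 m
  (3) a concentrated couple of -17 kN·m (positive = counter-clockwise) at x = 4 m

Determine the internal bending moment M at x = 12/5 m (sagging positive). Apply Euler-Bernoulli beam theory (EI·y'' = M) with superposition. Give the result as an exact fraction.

Load 1 — triangular load w₀=14 kN/m (0→w₀ over full span):
  M_1 = 3w₀Lx/20 - w₀L²/30 - w₀x³/(6L) = 3·14·6·(12/5)/20 - 14·6²/30 - 14·(12/5)³/(6·6) = 1008/125 kN·m
Load 2 — point force P=4 kN at a=2 m (b=L-a=4):
  M_2 = Pa²(a+3b)(L-x)/L³ - Pa²b/L²  [x>a] = 4·2²·(2+3·4)·(6-(12/5))/6³ - 4·2²·4/6² = 88/45 kN·m
Load 3 — applied couple M₀=-17 kN·m at a=4 m (b=L-a=2):
  M_3 = R_Ax - M_A  [x≤a] with R_A=-34/9, M_A=-17/3 = (-34/9)·(12/5) - (-17/3) = -17/5 kN·m
Superposition: M = Σ M_i = 7447/1125 kN·m ≈ 6.619556 kN·m

M(12/5) = 7447/1125 kN·m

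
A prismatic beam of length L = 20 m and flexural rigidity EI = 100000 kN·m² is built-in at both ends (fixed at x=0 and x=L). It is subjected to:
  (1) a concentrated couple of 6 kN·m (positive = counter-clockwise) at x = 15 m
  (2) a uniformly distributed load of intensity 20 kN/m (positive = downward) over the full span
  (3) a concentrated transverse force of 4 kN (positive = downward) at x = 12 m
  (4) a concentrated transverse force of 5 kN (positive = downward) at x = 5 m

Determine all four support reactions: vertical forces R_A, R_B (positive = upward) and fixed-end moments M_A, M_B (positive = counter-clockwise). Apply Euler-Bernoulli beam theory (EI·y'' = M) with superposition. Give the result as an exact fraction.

Load 1 — applied couple M₀=6 kN·m at a=15 m (b=L-a=5):
  R_A = 6M₀ab/L³ = 6·6·15·5/20³ = 27/80 kN
  M_A = M₀b(2a-b)/L² = 6·5·(2·15-5)/20² = 15/8 kN·m
  R_B = -6M₀ab/L³ = -6·6·15·5/20³ = -27/80 kN
  M_B = M₀a(2b-a)/L² = 6·15·(2·5-15)/20² = -9/8 kN·m
Load 2 — uniform load w=20 kN/m over full span:
  R_A = wL/2 = 20·20/2 = 200 kN
  M_A = wL²/12 = 20·20²/12 = 2000/3 kN·m
  R_B = wL/2 = 20·20/2 = 200 kN
  M_B = -wL²/12 = -20·20²/12 = -2000/3 kN·m
Load 3 — point force P=4 kN at a=12 m (b=L-a=8):
  R_A = Pb²(3a+b)/L³ = 4·8²·(3·12+8)/20³ = 176/125 kN
  M_A = Pab²/L² = 4·12·8²/20² = 192/25 kN·m
  R_B = Pa²(a+3b)/L³ = 4·12²·(12+3·8)/20³ = 324/125 kN
  M_B = -Pa²b/L² = -4·12²·8/20² = -288/25 kN·m
Load 4 — point force P=5 kN at a=5 m (b=L-a=15):
  R_A = Pb²(3a+b)/L³ = 5·15²·(3·5+15)/20³ = 135/32 kN
  M_A = Pab²/L² = 5·5·15²/20² = 225/16 kN·m
  R_B = Pa²(a+3b)/L³ = 5·5²·(5+3·15)/20³ = 25/32 kN
  M_B = -Pa²b/L² = -5·5²·15/20² = -75/16 kN·m
Superposition: R_A = 823857/4000 kN, M_A = 828341/1200 kN·m, R_B = 812143/4000 kN, M_B = -820799/1200 kN·m

R_A = 823857/4000 kN, M_A = 828341/1200 kN·m, R_B = 812143/4000 kN, M_B = -820799/1200 kN·m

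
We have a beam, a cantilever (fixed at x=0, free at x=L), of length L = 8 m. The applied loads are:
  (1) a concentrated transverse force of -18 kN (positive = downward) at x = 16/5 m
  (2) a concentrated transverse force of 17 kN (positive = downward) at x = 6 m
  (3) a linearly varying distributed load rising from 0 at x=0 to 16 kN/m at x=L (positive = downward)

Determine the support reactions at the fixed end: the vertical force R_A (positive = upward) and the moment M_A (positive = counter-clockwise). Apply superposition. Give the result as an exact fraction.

R_A = 63 kN, M_A = 5786/15 kN·m

Load 1 — point force P=-18 kN at a=16/5 m (b=L-a=24/5):
  R_A = P = (-18) = -18 kN
  M_A = Pa = (-18)·(16/5) = -288/5 kN·m
Load 2 — point force P=17 kN at a=6 m (b=L-a=2):
  R_A = P = 17 kN
  M_A = Pa = 17·6 = 102 kN·m
Load 3 — triangular load w₀=16 kN/m (0→w₀ over full span):
  R_A = w₀L/2 = 16·8/2 = 64 kN
  M_A = w₀L²/3 = 16·8²/3 = 1024/3 kN·m
Superposition: R_A = 63 kN, M_A = 5786/15 kN·m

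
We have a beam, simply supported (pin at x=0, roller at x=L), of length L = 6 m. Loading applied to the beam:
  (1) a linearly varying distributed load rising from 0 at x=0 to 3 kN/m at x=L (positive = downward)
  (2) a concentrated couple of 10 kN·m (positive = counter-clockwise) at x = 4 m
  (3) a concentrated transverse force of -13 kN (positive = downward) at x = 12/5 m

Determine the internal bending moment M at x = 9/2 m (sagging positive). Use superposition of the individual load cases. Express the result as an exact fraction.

M(9/2) = -703/160 kN·m

Load 1 — triangular load w₀=3 kN/m (0→w₀ over full span):
  M_1 = w₀Lx/6 - w₀x³/(6L) = 3·6·(9/2)/6 - 3·(9/2)³/(6·6) = 189/32 kN·m
Load 2 — applied couple M₀=10 kN·m at a=4 m (b=L-a=2):
  M_2 = M₀x/L - M₀  [x>a] = 10·(9/2)/6 - 10 = -5/2 kN·m
Load 3 — point force P=-13 kN at a=12/5 m (b=L-a=18/5):
  M_3 = Pa(L-x)/L  [x>a] = (-13)·(12/5)·(6-(9/2))/6 = -39/5 kN·m
Superposition: M = Σ M_i = -703/160 kN·m ≈ -4.393750 kN·m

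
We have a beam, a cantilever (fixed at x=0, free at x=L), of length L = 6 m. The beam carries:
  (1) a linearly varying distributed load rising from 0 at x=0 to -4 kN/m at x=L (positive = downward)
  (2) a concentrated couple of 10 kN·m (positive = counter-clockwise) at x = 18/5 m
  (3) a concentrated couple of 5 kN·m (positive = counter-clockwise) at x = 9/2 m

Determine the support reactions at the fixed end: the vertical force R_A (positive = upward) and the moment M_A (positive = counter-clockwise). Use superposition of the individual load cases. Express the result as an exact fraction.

R_A = -12 kN, M_A = -63 kN·m

Load 1 — triangular load w₀=-4 kN/m (0→w₀ over full span):
  R_A = w₀L/2 = (-4)·6/2 = -12 kN
  M_A = w₀L²/3 = (-4)·6²/3 = -48 kN·m
Load 2 — applied couple M₀=10 kN·m at a=18/5 m (b=L-a=12/5):
  R_A = 0 kN
  M_A = -M₀ = -10 kN·m
Load 3 — applied couple M₀=5 kN·m at a=9/2 m (b=L-a=3/2):
  R_A = 0 kN
  M_A = -M₀ = -5 kN·m
Superposition: R_A = -12 kN, M_A = -63 kN·m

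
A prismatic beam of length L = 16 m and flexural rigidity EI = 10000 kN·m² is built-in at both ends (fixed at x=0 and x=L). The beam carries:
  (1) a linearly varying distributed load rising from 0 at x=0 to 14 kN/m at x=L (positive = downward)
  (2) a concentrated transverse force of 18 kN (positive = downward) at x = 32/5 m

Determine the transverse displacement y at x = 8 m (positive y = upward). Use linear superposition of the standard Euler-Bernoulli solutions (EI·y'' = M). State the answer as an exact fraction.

Load 1 — triangular load w₀=14 kN/m (0→w₀ over full span):
  y_1 = -w₀x²(L-x)²(x+2L)/(120LEI) = -14·8²·(16-8)²·(8+2·16)/(120·16·10000) = -224/1875 m
Load 2 — point force P=18 kN at a=32/5 m (b=L-a=48/5):
  y_2 = -Pa²(L-x)²(3bL-(3b+a)(L-x))/(6L³EI)  [x>a] = -18·(32/5)²·(16-8)²·(3·(48/5)·16-(3·(48/5)+(32/5))·(16-8))/(6·16³·10000) = -2688/78125 m
Superposition: y = Σ y_i = -36064/234375 m ≈ -0.153873 m

y(8) = -36064/234375 m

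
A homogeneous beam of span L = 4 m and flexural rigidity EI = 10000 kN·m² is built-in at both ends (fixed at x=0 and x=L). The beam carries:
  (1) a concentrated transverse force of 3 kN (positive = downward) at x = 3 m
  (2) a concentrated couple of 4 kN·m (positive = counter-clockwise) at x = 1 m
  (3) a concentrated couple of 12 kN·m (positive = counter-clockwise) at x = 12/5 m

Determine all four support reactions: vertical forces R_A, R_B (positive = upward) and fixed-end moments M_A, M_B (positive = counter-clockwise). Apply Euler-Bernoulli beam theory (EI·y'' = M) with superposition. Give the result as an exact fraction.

R_A = 4731/800 kN, M_A = 1461/400 kN·m, R_B = -2331/800 kN, M_B = 401/400 kN·m

Load 1 — point force P=3 kN at a=3 m (b=L-a=1):
  R_A = Pb²(3a+b)/L³ = 3·1²·(3·3+1)/4³ = 15/32 kN
  M_A = Pab²/L² = 3·3·1²/4² = 9/16 kN·m
  R_B = Pa²(a+3b)/L³ = 3·3²·(3+3·1)/4³ = 81/32 kN
  M_B = -Pa²b/L² = -3·3²·1/4² = -27/16 kN·m
Load 2 — applied couple M₀=4 kN·m at a=1 m (b=L-a=3):
  R_A = 6M₀ab/L³ = 6·4·1·3/4³ = 9/8 kN
  M_A = M₀b(2a-b)/L² = 4·3·(2·1-3)/4² = -3/4 kN·m
  R_B = -6M₀ab/L³ = -6·4·1·3/4³ = -9/8 kN
  M_B = M₀a(2b-a)/L² = 4·1·(2·3-1)/4² = 5/4 kN·m
Load 3 — applied couple M₀=12 kN·m at a=12/5 m (b=L-a=8/5):
  R_A = 6M₀ab/L³ = 6·12·(12/5)·(8/5)/4³ = 108/25 kN
  M_A = M₀b(2a-b)/L² = 12·(8/5)·(2·(12/5)-(8/5))/4² = 96/25 kN·m
  R_B = -6M₀ab/L³ = -6·12·(12/5)·(8/5)/4³ = -108/25 kN
  M_B = M₀a(2b-a)/L² = 12·(12/5)·(2·(8/5)-(12/5))/4² = 36/25 kN·m
Superposition: R_A = 4731/800 kN, M_A = 1461/400 kN·m, R_B = -2331/800 kN, M_B = 401/400 kN·m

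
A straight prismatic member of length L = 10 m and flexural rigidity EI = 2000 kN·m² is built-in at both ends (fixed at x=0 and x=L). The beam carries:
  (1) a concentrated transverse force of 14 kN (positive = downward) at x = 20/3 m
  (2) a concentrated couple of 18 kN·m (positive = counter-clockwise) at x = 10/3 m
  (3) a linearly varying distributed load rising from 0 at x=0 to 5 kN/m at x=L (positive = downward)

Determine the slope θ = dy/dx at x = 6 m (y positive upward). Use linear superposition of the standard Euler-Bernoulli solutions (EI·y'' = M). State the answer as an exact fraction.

θ(6) = 71/22500 rad

Load 1 — point force P=14 kN at a=20/3 m (b=L-a=10/3):
  θ_1 = -Pb²x(2aL-(3a+b)x)/(2L³EI)  [x≤a] = -14·(10/3)²·6·(2·(20/3)·10-(3·(20/3)+(10/3))·6)/(2·10³·2000) = 7/4500 rad
Load 2 — applied couple M₀=18 kN·m at a=10/3 m (b=L-a=20/3):
  θ_2 = (R_Ax²/2 - M_Ax - M₀(x-a))/EI  [x>a] with R_A=12/5, M_A=0 = ((12/5)·6²/2 - 0·6 - 18·(6-(10/3)))/2000 = -3/1250 rad
Load 3 — triangular load w₀=5 kN/m (0→w₀ over full span):
  θ_3 = -w₀(2x(L-x)(L-2x)(x+2L)+x²(L-x)²)/(120LEI) = -5·(2·6·(10-6)·(10-2·6)·(6+2·10)+6²·(10-6)²)/(120·10·2000) = 1/250 rad
Superposition: θ = Σ θ_i = 71/22500 rad ≈ 0.003156 rad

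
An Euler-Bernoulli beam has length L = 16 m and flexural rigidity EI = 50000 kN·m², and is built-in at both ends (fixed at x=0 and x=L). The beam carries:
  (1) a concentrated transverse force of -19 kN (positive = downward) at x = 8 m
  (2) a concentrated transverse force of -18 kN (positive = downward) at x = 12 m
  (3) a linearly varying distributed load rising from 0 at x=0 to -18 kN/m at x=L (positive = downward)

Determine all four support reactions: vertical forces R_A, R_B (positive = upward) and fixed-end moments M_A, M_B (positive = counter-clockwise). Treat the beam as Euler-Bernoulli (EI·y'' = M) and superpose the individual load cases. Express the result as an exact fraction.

Load 1 — point force P=-19 kN at a=8 m (b=L-a=8):
  R_A = Pb²(3a+b)/L³ = (-19)·8²·(3·8+8)/16³ = -19/2 kN
  M_A = Pab²/L² = (-19)·8·8²/16² = -38 kN·m
  R_B = Pa²(a+3b)/L³ = (-19)·8²·(8+3·8)/16³ = -19/2 kN
  M_B = -Pa²b/L² = -(-19)·8²·8/16² = 38 kN·m
Load 2 — point force P=-18 kN at a=12 m (b=L-a=4):
  R_A = Pb²(3a+b)/L³ = (-18)·4²·(3·12+4)/16³ = -45/16 kN
  M_A = Pab²/L² = (-18)·12·4²/16² = -27/2 kN·m
  R_B = Pa²(a+3b)/L³ = (-18)·12²·(12+3·4)/16³ = -243/16 kN
  M_B = -Pa²b/L² = -(-18)·12²·4/16² = 81/2 kN·m
Load 3 — triangular load w₀=-18 kN/m (0→w₀ over full span):
  R_A = 3w₀L/20 = 3·(-18)·16/20 = -216/5 kN
  M_A = w₀L²/30 = (-18)·16²/30 = -768/5 kN·m
  R_B = 7w₀L/20 = 7·(-18)·16/20 = -504/5 kN
  M_B = -w₀L²/20 = -(-18)·16²/20 = 1152/5 kN·m
Superposition: R_A = -4441/80 kN, M_A = -2051/10 kN·m, R_B = -10039/80 kN, M_B = 3089/10 kN·m

R_A = -4441/80 kN, M_A = -2051/10 kN·m, R_B = -10039/80 kN, M_B = 3089/10 kN·m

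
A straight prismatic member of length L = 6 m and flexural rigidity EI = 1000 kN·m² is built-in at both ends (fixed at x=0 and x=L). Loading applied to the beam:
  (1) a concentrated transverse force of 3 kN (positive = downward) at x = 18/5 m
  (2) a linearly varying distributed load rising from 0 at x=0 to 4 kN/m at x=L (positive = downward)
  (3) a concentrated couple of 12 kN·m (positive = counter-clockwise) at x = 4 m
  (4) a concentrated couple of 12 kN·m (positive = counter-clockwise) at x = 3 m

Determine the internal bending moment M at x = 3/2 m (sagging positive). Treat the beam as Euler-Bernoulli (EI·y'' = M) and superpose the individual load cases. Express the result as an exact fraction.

Load 1 — point force P=3 kN at a=18/5 m (b=L-a=12/5):
  M_1 = Pb²(3a+b)x/L³ - Pab²/L²  [x≤a] = 3·(12/5)²·(3·(18/5)+(12/5))·(3/2)/6³ - 3·(18/5)·(12/5)²/6² = -18/125 kN·m
Load 2 — triangular load w₀=4 kN/m (0→w₀ over full span):
  M_2 = 3w₀Lx/20 - w₀L²/30 - w₀x³/(6L) = 3·4·6·(3/2)/20 - 4·6²/30 - 4·(3/2)³/(6·6) = 9/40 kN·m
Load 3 — applied couple M₀=12 kN·m at a=4 m (b=L-a=2):
  M_3 = R_Ax - M_A  [x≤a] with R_A=8/3, M_A=4 = (8/3)·(3/2) - 4 = 0 kN·m
Load 4 — applied couple M₀=12 kN·m at a=3 m (b=L-a=3):
  M_4 = R_Ax - M_A  [x≤a] with R_A=3, M_A=3 = 3·(3/2) - 3 = 3/2 kN·m
Superposition: M = Σ M_i = 1581/1000 kN·m ≈ 1.581000 kN·m

M(3/2) = 1581/1000 kN·m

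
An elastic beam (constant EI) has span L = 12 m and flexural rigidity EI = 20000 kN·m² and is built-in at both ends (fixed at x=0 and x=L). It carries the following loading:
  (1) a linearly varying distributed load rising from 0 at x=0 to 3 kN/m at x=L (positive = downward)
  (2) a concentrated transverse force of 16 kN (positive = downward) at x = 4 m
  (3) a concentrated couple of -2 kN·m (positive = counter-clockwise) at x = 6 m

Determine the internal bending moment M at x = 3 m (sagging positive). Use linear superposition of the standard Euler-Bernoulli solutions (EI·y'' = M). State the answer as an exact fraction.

Load 1 — triangular load w₀=3 kN/m (0→w₀ over full span):
  M_1 = 3w₀Lx/20 - w₀L²/30 - w₀x³/(6L) = 3·3·12·3/20 - 3·12²/30 - 3·3³/(6·12) = 27/40 kN·m
Load 2 — point force P=16 kN at a=4 m (b=L-a=8):
  M_2 = Pb²(3a+b)x/L³ - Pab²/L²  [x≤a] = 16·8²·(3·4+8)·3/12³ - 16·4·8²/12² = 64/9 kN·m
Load 3 — applied couple M₀=-2 kN·m at a=6 m (b=L-a=6):
  M_3 = R_Ax - M_A  [x≤a] with R_A=-1/4, M_A=-1/2 = (-1/4)·3 - (-1/2) = -1/4 kN·m
Superposition: M = Σ M_i = 2713/360 kN·m ≈ 7.536111 kN·m

M(3) = 2713/360 kN·m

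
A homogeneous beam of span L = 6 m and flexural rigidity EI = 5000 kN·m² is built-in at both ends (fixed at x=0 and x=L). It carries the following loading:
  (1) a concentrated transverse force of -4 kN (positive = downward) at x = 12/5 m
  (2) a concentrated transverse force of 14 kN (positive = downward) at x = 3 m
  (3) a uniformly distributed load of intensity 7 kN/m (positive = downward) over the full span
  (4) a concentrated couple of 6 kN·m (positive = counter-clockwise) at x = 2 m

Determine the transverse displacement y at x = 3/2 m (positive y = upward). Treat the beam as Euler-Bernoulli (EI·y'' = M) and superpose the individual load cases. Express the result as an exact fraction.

y(3/2) = -57549/16000000 m

Load 1 — point force P=-4 kN at a=12/5 m (b=L-a=18/5):
  y_1 = -Pb²x²(3aL-(3a+b)x)/(6L³EI)  [x≤a] = -(-4)·(18/5)²·(3/2)²·(3·(12/5)·6-(3·(12/5)+(18/5))·(3/2))/(6·6³·5000) = 243/500000 m
Load 2 — point force P=14 kN at a=3 m (b=L-a=3):
  y_2 = -Pb²x²(3aL-(3a+b)x)/(6L³EI)  [x≤a] = -14·3²·(3/2)²·(3·3·6-(3·3+3)·(3/2))/(6·6³·5000) = -63/40000 m
Load 3 — uniform load w=7 kN/m over full span:
  y_3 = -wx²(L-x)²/(24EI) = -7·(3/2)²·(6-(3/2))²/(24·5000) = -1701/640000 m
Load 4 — applied couple M₀=6 kN·m at a=2 m (b=L-a=4):
  y_4 = (R_Ax³/6 - M_Ax²/2)/EI  [x≤a] with R_A=4/3, M_A=0 = ((4/3)·(3/2)³/6 - 0·(3/2)²/2)/5000 = 3/20000 m
Superposition: y = Σ y_i = -57549/16000000 m ≈ -0.003597 m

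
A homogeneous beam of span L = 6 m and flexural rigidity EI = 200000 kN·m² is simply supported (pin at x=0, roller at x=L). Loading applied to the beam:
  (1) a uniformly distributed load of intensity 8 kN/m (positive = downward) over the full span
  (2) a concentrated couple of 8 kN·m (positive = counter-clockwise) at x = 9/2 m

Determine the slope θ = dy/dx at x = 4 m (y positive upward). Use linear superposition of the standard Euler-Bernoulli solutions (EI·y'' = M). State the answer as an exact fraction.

θ(4) = 233/1200000 rad

Load 1 — uniform load w=8 kN/m over full span:
  θ_1 = -w(L³-6Lx²+4x³)/(24EI) = -8·(6³-6·6·4²+4·4³)/(24·200000) = 13/75000 rad
Load 2 — applied couple M₀=8 kN·m at a=9/2 m (b=L-a=3/2):
  θ_2 = (M₀x²/(2L)+C₁)/EI  [x≤a] with C₁=M₀(3b²-L²)/(6L)=-13/2 = (8·4²/(2·6)+(-13/2))/200000 = 1/48000 rad
Superposition: θ = Σ θ_i = 233/1200000 rad ≈ 0.000194 rad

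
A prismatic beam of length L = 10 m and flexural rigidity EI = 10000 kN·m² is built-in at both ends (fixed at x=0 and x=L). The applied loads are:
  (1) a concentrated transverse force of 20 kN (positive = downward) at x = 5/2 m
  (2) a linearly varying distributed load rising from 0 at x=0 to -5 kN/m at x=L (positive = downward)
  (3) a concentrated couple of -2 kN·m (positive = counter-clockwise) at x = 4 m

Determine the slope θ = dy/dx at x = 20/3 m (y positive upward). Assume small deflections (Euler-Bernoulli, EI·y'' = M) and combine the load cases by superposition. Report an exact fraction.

Load 1 — point force P=20 kN at a=5/2 m (b=L-a=15/2):
  θ_1 = Pa²(L-x)(2bL-(3b+a)(L-x))/(2L³EI)  [x>a] = 20·(5/2)²·(10-(20/3))·(2·(15/2)·10-(3·(15/2)+(5/2))·(10-(20/3)))/(2·10³·10000) = 1/720 rad
Load 2 — triangular load w₀=-5 kN/m (0→w₀ over full span):
  θ_2 = -w₀(2x(L-x)(L-2x)(x+2L)+x²(L-x)²)/(120LEI) = -(-5)·(2·(20/3)·(10-(20/3))·(10-2·(20/3))·((20/3)+2·10)+(20/3)²·(10-(20/3))²)/(120·10·10000) = -7/4860 rad
Load 3 — applied couple M₀=-2 kN·m at a=4 m (b=L-a=6):
  θ_3 = (R_Ax²/2 - M_Ax - M₀(x-a))/EI  [x>a] with R_A=-36/125, M_A=-6/25 = ((-36/125)·(20/3)²/2 - (-6/25)·(20/3) - (-2)·((20/3)-4))/10000 = 1/18750 rad
Superposition: θ = Σ θ_i = 23/12150000 rad ≈ 0.000002 rad

θ(20/3) = 23/12150000 rad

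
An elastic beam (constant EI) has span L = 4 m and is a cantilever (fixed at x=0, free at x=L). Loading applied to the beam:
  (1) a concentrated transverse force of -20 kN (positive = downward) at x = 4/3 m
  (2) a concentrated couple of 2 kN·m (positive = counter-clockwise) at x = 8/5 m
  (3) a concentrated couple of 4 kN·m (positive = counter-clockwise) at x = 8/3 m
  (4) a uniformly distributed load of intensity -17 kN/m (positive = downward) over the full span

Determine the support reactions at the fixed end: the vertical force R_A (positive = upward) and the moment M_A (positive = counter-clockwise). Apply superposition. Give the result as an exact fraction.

R_A = -88 kN, M_A = -506/3 kN·m

Load 1 — point force P=-20 kN at a=4/3 m (b=L-a=8/3):
  R_A = P = (-20) = -20 kN
  M_A = Pa = (-20)·(4/3) = -80/3 kN·m
Load 2 — applied couple M₀=2 kN·m at a=8/5 m (b=L-a=12/5):
  R_A = 0 kN
  M_A = -M₀ = -2 kN·m
Load 3 — applied couple M₀=4 kN·m at a=8/3 m (b=L-a=4/3):
  R_A = 0 kN
  M_A = -M₀ = -4 kN·m
Load 4 — uniform load w=-17 kN/m over full span:
  R_A = wL = (-17)·4 = -68 kN
  M_A = wL²/2 = (-17)·4²/2 = -136 kN·m
Superposition: R_A = -88 kN, M_A = -506/3 kN·m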